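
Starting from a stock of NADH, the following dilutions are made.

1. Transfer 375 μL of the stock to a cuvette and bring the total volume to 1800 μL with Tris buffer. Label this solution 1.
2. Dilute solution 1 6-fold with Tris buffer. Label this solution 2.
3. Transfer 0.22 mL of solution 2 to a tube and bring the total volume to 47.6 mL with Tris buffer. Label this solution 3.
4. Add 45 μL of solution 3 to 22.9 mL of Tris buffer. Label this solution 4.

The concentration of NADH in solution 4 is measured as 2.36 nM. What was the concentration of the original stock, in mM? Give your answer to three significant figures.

Step 1: 375 μL brought to 1800 μL → factor 1800/375 = 4.8
Step 2: 6-fold → factor 6
Step 3: 0.22 mL brought to 47.6 mL → factor 47.6/0.22 = 216.36
Step 4: 45 μL + 22.9 mL = 22945 μL total → factor 22945/45 = 509.89
Overall dilution factor = 4.8 × 6 × 216.36 × 509.89 = 3.1773 × 10^6
Stock = 2.36 nM × 3.1773 × 10^6 = 7.498 × 10^6 nM = 7.50 mM

7.50 mM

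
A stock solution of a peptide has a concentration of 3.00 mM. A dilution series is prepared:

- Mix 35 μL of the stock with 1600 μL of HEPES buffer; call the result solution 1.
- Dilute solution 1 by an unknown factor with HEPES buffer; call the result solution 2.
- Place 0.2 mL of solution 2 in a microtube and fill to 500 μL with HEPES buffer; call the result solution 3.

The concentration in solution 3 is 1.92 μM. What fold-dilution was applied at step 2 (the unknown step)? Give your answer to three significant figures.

13.4-fold

Step 1: 35 μL + 1600 μL = 1635 μL total → factor 1635/35 = 46.714
Step 2: unknown factor x
Step 3: 0.2 mL brought to 500 μL → factor 0.5/0.2 = 2.5
Product of known-step factors = 116.79
Overall factor = 3.00 mM / (1.92 μM) = 1562.5
x = 1562.5 / 116.79 = 13.4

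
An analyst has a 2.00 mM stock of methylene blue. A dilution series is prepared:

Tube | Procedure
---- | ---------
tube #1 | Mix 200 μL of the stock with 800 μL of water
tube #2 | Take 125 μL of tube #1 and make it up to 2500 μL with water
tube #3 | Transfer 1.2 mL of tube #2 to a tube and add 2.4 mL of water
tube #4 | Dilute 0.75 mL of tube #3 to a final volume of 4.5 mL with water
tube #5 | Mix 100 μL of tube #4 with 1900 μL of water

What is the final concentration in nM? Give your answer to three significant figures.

Step 1: 200 μL + 800 μL = 1000 μL total → factor 1000/200 = 5
Step 2: 125 μL brought to 2500 μL → factor 2500/125 = 20
Step 3: 1.2 mL + 2.4 mL = 3.6 mL total → factor 3.6/1.2 = 3
Step 4: 0.75 mL brought to 4.5 mL → factor 4.5/0.75 = 6
Step 5: 100 μL + 1900 μL = 2000 μL total → factor 2000/100 = 20
Overall dilution factor = 5 × 20 × 3 × 6 × 20 = 36000
Final = 2.00 mM / 36000 = 5.556 × 10^-5 mM = 55.6 nM

55.6 nM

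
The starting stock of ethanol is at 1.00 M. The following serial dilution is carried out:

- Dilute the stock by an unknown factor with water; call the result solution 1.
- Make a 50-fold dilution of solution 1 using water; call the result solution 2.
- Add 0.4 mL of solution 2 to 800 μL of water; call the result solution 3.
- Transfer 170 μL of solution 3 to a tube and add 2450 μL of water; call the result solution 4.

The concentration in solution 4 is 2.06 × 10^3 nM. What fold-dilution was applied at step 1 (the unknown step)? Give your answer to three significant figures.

210-fold

Step 1: unknown factor x
Step 2: 50-fold → factor 50
Step 3: 0.4 mL + 800 μL = 1.2 mL total → factor 1.2/0.4 = 3
Step 4: 170 μL + 2450 μL = 2620 μL total → factor 2620/170 = 15.412
Product of known-step factors = 2311.8
Overall factor = 1.00 M / (2.06 × 10^3 nM) = 4.8544 × 10^5
x = 4.8544 × 10^5 / 2311.8 = 210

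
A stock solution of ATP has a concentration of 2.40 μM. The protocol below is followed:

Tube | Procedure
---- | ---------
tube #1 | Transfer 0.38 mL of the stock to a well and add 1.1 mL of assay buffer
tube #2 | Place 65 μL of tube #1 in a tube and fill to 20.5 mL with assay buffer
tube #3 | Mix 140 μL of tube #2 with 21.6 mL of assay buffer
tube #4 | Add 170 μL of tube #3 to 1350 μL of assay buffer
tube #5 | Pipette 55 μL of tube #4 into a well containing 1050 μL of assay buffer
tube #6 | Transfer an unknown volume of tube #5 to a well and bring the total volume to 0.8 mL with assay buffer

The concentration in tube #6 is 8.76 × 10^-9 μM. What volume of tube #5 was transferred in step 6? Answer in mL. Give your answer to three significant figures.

Step 1: 0.38 mL + 1.1 mL = 1.48 mL total → factor 1.48/0.38 = 3.8947
Step 2: 65 μL brought to 20.5 mL → factor 20500/65 = 315.38
Step 3: 140 μL + 21.6 mL = 21740 μL total → factor 21740/140 = 155.29
Step 4: 170 μL + 1350 μL = 1520 μL total → factor 1520/170 = 8.9412
Step 5: 55 μL + 1050 μL = 1105 μL total → factor 1105/55 = 20.091
Step 6: v brought to 0.8 mL → factor = 0.8 mL/v
Product of known-step factors = 3.4264 × 10^7
Overall factor = 2.40 μM / (8.76 × 10^-9 μM) = 2.7397 × 10^8
Step-6 factor = 2.7397 × 10^8 / 3.4264 × 10^7 = 7.9958
v = 0.8 mL / 7.9958 = 0.100 mL

0.100 mL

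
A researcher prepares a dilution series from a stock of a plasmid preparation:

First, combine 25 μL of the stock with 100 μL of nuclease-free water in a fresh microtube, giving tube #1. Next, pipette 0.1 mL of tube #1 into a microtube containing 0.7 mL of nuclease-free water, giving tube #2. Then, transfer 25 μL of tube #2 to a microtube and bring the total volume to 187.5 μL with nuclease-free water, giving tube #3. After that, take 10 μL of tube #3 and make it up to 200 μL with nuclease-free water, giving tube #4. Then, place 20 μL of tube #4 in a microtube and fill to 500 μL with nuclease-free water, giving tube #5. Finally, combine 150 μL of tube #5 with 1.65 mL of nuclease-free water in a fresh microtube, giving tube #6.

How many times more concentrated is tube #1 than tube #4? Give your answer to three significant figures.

Step 1: 25 μL + 100 μL = 125 μL total → factor 125/25 = 5
Step 2: 0.1 mL + 0.7 mL = 0.8 mL total → factor 0.8/0.1 = 8
Step 3: 25 μL brought to 187.5 μL → factor 187.5/25 = 7.5
Step 4: 10 μL brought to 200 μL → factor 200/10 = 20
Dilution factor to tube #1 = 5; to tube #4 = 6000
[tube #1]/[tube #4] = (factor to tube #4)/(factor to tube #1) = 6000/5 = 1.20 × 10^3

1.20 × 10^3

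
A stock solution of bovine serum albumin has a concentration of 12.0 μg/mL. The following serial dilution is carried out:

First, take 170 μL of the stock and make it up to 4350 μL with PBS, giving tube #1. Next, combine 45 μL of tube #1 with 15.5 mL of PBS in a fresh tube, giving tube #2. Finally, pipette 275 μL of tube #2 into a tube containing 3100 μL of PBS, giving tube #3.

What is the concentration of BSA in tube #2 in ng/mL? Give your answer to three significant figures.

Step 1: 170 μL brought to 4350 μL → factor 4350/170 = 25.588
Step 2: 45 μL + 15.5 mL = 15545 μL total → factor 15545/45 = 345.44
Dilution factor through tube #2 = 25.588 × 345.44 = 8839.3
[tube #2] = 12.0 μg/mL / 8839.3 = 0.001358 μg/mL = 1.36 ng/mL

1.36 ng/mL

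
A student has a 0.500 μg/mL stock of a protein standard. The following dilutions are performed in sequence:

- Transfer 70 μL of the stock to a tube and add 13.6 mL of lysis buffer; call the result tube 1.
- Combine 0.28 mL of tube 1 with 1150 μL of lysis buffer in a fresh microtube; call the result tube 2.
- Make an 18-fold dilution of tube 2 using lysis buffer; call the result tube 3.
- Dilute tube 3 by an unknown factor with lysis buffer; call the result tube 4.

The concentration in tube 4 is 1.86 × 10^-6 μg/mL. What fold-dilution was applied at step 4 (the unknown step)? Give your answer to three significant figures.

15.0-fold

Step 1: 70 μL + 13.6 mL = 13670 μL total → factor 13670/70 = 195.29
Step 2: 0.28 mL + 1150 μL = 1.43 mL total → factor 1.43/0.28 = 5.1071
Step 3: 18-fold → factor 18
Step 4: unknown factor x
Product of known-step factors = 17952
Overall factor = 0.500 μg/mL / (1.86 × 10^-6 μg/mL) = 2.6882 × 10^5
x = 2.6882 × 10^5 / 17952 = 15.0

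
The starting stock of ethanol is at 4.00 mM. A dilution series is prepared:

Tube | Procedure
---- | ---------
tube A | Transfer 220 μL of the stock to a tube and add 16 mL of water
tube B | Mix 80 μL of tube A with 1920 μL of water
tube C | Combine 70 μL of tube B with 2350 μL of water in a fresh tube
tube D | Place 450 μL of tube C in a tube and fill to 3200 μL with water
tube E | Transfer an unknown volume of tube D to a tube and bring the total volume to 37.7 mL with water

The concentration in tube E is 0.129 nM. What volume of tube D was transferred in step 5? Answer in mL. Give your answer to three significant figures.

Step 1: 220 μL + 16 mL = 16220 μL total → factor 16220/220 = 73.727
Step 2: 80 μL + 1920 μL = 2000 μL total → factor 2000/80 = 25
Step 3: 70 μL + 2350 μL = 2420 μL total → factor 2420/70 = 34.571
Step 4: 450 μL brought to 3200 μL → factor 3200/450 = 7.1111
Step 5: v brought to 37.7 mL → factor = 37.7 mL/v
Product of known-step factors = 4.5313 × 10^5
Overall factor = 4.00 mM / (0.129 nM) = 3.1008 × 10^7
Step-5 factor = 3.1008 × 10^7 / 4.5313 × 10^5 = 68.43
v = 37.7 mL / 68.43 = 0.551 mL

0.551 mL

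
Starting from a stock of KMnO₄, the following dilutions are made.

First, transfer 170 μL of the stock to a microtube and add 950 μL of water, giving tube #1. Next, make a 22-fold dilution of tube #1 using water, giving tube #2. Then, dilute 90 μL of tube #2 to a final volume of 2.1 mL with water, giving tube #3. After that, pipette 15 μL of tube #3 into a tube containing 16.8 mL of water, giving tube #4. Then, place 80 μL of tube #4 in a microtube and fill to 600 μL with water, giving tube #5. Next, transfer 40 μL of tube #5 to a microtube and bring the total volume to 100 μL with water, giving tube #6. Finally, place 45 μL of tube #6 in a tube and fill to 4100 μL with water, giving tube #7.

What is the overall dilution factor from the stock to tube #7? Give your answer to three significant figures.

Step 1: 170 μL + 950 μL = 1120 μL total → factor 1120/170 = 6.5882
Step 2: 22-fold → factor 22
Step 3: 90 μL brought to 2.1 mL → factor 2100/90 = 23.333
Step 4: 15 μL + 16.8 mL = 16815 μL total → factor 16815/15 = 1121
Step 5: 80 μL brought to 600 μL → factor 600/80 = 7.5
Step 6: 40 μL brought to 100 μL → factor 100/40 = 2.5
Step 7: 45 μL brought to 4100 μL → factor 4100/45 = 91.111
Overall dilution factor = 6.5882 × 22 × 23.333 × 1121 × 7.5 × 2.5 × 91.111 = 6.4766 × 10^9

6.48 × 10^9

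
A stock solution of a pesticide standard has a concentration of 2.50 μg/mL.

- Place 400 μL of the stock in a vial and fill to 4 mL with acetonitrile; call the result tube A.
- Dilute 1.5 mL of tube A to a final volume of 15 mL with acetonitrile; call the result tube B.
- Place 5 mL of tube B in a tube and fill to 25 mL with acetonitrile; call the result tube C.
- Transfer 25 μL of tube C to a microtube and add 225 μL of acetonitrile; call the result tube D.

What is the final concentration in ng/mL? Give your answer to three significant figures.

Step 1: 400 μL brought to 4 mL → factor 4000/400 = 10
Step 2: 1.5 mL brought to 15 mL → factor 15/1.5 = 10
Step 3: 5 mL brought to 25 mL → factor 25/5 = 5
Step 4: 25 μL + 225 μL = 250 μL total → factor 250/25 = 10
Overall dilution factor = 10 × 10 × 5 × 10 = 5000
Final = 2.50 μg/mL / 5000 = 0.0005000 μg/mL = 0.500 ng/mL

0.500 ng/mL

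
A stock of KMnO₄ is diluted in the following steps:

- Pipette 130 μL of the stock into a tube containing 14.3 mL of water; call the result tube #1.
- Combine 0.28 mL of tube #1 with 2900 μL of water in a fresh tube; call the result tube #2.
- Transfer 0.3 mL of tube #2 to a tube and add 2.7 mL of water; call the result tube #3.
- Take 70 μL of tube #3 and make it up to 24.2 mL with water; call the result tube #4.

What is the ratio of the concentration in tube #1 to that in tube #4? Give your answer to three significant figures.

Step 1: 130 μL + 14.3 mL = 14430 μL total → factor 14430/130 = 111
Step 2: 0.28 mL + 2900 μL = 3.18 mL total → factor 3.18/0.28 = 11.357
Step 3: 0.3 mL + 2.7 mL = 3 mL total → factor 3/0.3 = 10
Step 4: 70 μL brought to 24.2 mL → factor 24200/70 = 345.71
Dilution factor to tube #1 = 111; to tube #4 = 4.3582 × 10^6
[tube #1]/[tube #4] = (factor to tube #4)/(factor to tube #1) = 4.3582 × 10^6/111 = 3.93 × 10^4

3.93 × 10^4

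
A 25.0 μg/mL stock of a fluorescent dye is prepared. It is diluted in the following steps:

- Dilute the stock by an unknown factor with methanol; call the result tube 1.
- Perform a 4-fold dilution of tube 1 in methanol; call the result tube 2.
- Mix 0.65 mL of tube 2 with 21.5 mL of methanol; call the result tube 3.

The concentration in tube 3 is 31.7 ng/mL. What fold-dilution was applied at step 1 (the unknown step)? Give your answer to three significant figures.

Step 1: unknown factor x
Step 2: 4-fold → factor 4
Step 3: 0.65 mL + 21.5 mL = 22.15 mL total → factor 22.15/0.65 = 34.077
Product of known-step factors = 136.31
Overall factor = 25.0 μg/mL / (31.7 ng/mL) = 788.64
x = 788.64 / 136.31 = 5.79

5.79-fold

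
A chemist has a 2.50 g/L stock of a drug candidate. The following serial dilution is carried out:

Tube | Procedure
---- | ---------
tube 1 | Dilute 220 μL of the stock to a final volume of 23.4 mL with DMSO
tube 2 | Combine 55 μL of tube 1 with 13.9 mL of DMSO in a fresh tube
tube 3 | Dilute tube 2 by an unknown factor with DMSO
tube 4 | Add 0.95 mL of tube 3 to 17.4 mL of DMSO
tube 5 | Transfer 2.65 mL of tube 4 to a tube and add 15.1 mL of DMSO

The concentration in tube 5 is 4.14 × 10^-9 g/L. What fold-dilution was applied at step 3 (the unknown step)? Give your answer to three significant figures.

173-fold

Step 1: 220 μL brought to 23.4 mL → factor 23400/220 = 106.36
Step 2: 55 μL + 13.9 mL = 13955 μL total → factor 13955/55 = 253.73
Step 3: unknown factor x
Step 4: 0.95 mL + 17.4 mL = 18.35 mL total → factor 18.35/0.95 = 19.316
Step 5: 2.65 mL + 15.1 mL = 17.75 mL total → factor 17.75/2.65 = 6.6981
Product of known-step factors = 3.4916 × 10^6
Overall factor = 2.50 g/L / (4.14 × 10^-9 g/L) = 6.0386 × 10^8
x = 6.0386 × 10^8 / 3.4916 × 10^6 = 173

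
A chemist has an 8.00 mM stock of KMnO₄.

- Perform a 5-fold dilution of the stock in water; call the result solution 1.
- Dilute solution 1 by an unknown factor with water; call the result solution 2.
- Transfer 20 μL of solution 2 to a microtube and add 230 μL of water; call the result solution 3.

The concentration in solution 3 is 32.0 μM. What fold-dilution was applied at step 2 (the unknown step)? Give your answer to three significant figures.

Step 1: 5-fold → factor 5
Step 2: unknown factor x
Step 3: 20 μL + 230 μL = 250 μL total → factor 250/20 = 12.5
Product of known-step factors = 62.5
Overall factor = 8.00 mM / (32.0 μM) = 250
x = 250 / 62.5 = 4.00

4.00-fold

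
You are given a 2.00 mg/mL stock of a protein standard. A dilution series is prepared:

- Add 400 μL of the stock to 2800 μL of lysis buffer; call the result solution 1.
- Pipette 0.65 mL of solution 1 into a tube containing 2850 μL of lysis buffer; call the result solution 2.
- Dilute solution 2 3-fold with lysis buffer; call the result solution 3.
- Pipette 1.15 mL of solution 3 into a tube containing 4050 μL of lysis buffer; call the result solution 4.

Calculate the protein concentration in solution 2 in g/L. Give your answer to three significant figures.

0.0464 g/L

Step 1: 400 μL + 2800 μL = 3200 μL total → factor 3200/400 = 8
Step 2: 0.65 mL + 2850 μL = 3.5 mL total → factor 3.5/0.65 = 5.3846
Dilution factor through solution 2 = 8 × 5.3846 = 43.077
[solution 2] = 2.00 mg/mL / 43.077 = 0.04643 mg/mL = 0.0464 g/L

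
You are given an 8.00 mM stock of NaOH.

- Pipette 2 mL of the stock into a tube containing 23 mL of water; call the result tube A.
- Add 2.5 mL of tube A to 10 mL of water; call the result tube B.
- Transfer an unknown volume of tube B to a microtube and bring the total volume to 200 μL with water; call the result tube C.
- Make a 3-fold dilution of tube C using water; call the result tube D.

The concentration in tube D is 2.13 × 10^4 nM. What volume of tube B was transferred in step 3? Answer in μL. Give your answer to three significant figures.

99.8 μL

Step 1: 2 mL + 23 mL = 25 mL total → factor 25/2 = 12.5
Step 2: 2.5 mL + 10 mL = 12.5 mL total → factor 12.5/2.5 = 5
Step 3: v brought to 200 μL → factor = 200 μL/v
Step 4: 3-fold → factor 3
Product of known-step factors = 187.5
Overall factor = 8.00 mM / (2.13 × 10^4 nM) = 375.59
Step-3 factor = 375.59 / 187.5 = 2.0031
v = 200 μL / 2.0031 = 99.8 μL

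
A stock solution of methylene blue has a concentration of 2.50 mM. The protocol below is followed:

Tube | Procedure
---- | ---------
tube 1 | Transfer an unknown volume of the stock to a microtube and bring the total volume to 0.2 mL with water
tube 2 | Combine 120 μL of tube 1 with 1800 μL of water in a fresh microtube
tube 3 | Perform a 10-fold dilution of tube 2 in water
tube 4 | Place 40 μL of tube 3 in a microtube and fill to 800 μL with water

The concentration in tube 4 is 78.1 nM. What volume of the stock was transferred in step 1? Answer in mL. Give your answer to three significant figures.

0.0200 mL

Step 1: v brought to 0.2 mL → factor = 0.2 mL/v
Step 2: 120 μL + 1800 μL = 1920 μL total → factor 1920/120 = 16
Step 3: 10-fold → factor 10
Step 4: 40 μL brought to 800 μL → factor 800/40 = 20
Product of known-step factors = 3200
Overall factor = 2.50 mM / (78.1 nM) = 32010
Step-1 factor = 32010 / 3200 = 10.003
v = 0.2 mL / 10.003 = 0.0200 mL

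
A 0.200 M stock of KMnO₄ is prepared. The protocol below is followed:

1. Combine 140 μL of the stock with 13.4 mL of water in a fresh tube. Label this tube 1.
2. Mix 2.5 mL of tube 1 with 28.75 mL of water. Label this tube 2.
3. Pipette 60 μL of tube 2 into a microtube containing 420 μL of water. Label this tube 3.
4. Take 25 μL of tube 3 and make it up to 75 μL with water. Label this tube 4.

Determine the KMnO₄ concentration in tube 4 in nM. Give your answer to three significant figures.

6.89 × 10^3 nM

Step 1: 140 μL + 13.4 mL = 13540 μL total → factor 13540/140 = 96.714
Step 2: 2.5 mL + 28.75 mL = 31.25 mL total → factor 31.25/2.5 = 12.5
Step 3: 60 μL + 420 μL = 480 μL total → factor 480/60 = 8
Step 4: 25 μL brought to 75 μL → factor 75/25 = 3
Overall dilution factor = 96.714 × 12.5 × 8 × 3 = 29014
Final = 0.200 M / 29014 = 6.893 × 10^-6 M = 6.89 × 10^3 nM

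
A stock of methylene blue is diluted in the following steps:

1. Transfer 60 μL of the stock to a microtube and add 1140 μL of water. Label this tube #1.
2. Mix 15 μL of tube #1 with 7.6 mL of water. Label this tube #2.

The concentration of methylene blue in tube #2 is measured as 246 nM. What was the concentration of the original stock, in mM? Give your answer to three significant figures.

Step 1: 60 μL + 1140 μL = 1200 μL total → factor 1200/60 = 20
Step 2: 15 μL + 7.6 mL = 7615 μL total → factor 7615/15 = 507.67
Overall dilution factor = 20 × 507.67 = 10153
Stock = 246 nM × 10153 = 2.498 × 10^6 nM = 2.50 mM

2.50 mM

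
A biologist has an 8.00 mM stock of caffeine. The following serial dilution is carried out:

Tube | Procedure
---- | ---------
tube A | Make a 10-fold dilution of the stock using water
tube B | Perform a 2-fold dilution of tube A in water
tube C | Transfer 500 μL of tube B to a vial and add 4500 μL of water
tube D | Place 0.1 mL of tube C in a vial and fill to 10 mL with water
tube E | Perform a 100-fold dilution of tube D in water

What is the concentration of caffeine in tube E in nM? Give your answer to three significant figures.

4.00 nM

Step 1: 10-fold → factor 10
Step 2: 2-fold → factor 2
Step 3: 500 μL + 4500 μL = 5000 μL total → factor 5000/500 = 10
Step 4: 0.1 mL brought to 10 mL → factor 10/0.1 = 100
Step 5: 100-fold → factor 100
Overall dilution factor = 10 × 2 × 10 × 100 × 100 = 2 × 10^6
Final = 8.00 mM / 2 × 10^6 = 4.000 × 10^-6 mM = 4.00 nM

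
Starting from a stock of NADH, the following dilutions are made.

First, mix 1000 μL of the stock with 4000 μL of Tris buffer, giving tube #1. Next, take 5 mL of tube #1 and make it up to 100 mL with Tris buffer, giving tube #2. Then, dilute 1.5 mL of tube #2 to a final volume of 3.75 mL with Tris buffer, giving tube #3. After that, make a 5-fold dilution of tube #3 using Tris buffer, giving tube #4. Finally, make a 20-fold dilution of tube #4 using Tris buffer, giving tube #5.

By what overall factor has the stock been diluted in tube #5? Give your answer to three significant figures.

Step 1: 1000 μL + 4000 μL = 5000 μL total → factor 5000/1000 = 5
Step 2: 5 mL brought to 100 mL → factor 100/5 = 20
Step 3: 1.5 mL brought to 3.75 mL → factor 3.75/1.5 = 2.5
Step 4: 5-fold → factor 5
Step 5: 20-fold → factor 20
Overall dilution factor = 5 × 20 × 2.5 × 5 × 20 = 25000

2.50 × 10^4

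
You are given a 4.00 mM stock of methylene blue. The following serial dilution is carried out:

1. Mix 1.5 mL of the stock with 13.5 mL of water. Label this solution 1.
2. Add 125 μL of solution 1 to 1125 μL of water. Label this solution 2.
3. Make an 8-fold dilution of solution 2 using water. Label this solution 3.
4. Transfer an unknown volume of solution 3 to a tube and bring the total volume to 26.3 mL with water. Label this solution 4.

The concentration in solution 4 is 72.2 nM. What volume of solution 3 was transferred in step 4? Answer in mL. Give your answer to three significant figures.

0.380 mL

Step 1: 1.5 mL + 13.5 mL = 15 mL total → factor 15/1.5 = 10
Step 2: 125 μL + 1125 μL = 1250 μL total → factor 1250/125 = 10
Step 3: 8-fold → factor 8
Step 4: v brought to 26.3 mL → factor = 26.3 mL/v
Product of known-step factors = 800
Overall factor = 4.00 mM / (72.2 nM) = 55402
Step-4 factor = 55402 / 800 = 69.252
v = 26.3 mL / 69.252 = 0.380 mL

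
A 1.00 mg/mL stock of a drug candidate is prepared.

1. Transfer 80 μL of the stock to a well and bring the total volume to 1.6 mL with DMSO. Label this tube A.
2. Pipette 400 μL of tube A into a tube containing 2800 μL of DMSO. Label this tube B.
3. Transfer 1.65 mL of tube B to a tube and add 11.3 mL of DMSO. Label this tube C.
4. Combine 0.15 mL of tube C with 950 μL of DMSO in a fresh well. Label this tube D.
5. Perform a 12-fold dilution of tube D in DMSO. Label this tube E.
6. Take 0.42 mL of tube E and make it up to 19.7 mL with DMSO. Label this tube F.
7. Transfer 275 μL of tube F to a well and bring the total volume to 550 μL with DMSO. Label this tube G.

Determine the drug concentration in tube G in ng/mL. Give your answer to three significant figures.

Step 1: 80 μL brought to 1.6 mL → factor 1600/80 = 20
Step 2: 400 μL + 2800 μL = 3200 μL total → factor 3200/400 = 8
Step 3: 1.65 mL + 11.3 mL = 12.95 mL total → factor 12.95/1.65 = 7.8485
Step 4: 0.15 mL + 950 μL = 1.1 mL total → factor 1.1/0.15 = 7.3333
Step 5: 12-fold → factor 12
Step 6: 0.42 mL brought to 19.7 mL → factor 19.7/0.42 = 46.905
Step 7: 275 μL brought to 550 μL → factor 550/275 = 2
Overall dilution factor = 20 × 8 × 7.8485 × 7.3333 × 12 × 46.905 × 2 = 1.0367 × 10^7
Final = 1.00 mg/mL / 1.0367 × 10^7 = 9.646 × 10^-8 mg/mL = 0.0965 ng/mL

0.0965 ng/mL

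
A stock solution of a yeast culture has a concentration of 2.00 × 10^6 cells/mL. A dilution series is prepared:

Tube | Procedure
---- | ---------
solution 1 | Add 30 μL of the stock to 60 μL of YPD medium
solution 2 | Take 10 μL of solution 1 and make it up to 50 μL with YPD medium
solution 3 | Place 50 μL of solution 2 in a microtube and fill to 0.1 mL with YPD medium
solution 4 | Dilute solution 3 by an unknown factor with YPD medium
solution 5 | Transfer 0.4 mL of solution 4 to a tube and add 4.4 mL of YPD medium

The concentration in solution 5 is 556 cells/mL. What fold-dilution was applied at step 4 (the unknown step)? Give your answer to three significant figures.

Step 1: 30 μL + 60 μL = 90 μL total → factor 90/30 = 3
Step 2: 10 μL brought to 50 μL → factor 50/10 = 5
Step 3: 50 μL brought to 0.1 mL → factor 100/50 = 2
Step 4: unknown factor x
Step 5: 0.4 mL + 4.4 mL = 4.8 mL total → factor 4.8/0.4 = 12
Product of known-step factors = 360
Overall factor = 2.00 × 10^6 cells/mL / (556 cells/mL) = 3597.1
x = 3597.1 / 360 = 9.99

9.99-fold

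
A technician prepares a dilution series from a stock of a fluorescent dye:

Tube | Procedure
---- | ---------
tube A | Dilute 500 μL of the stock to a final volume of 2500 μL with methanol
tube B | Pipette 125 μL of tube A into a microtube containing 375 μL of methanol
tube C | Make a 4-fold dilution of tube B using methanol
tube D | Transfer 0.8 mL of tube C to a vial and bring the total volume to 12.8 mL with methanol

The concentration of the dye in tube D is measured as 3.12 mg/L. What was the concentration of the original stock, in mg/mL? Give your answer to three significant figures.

3.99 mg/mL

Step 1: 500 μL brought to 2500 μL → factor 2500/500 = 5
Step 2: 125 μL + 375 μL = 500 μL total → factor 500/125 = 4
Step 3: 4-fold → factor 4
Step 4: 0.8 mL brought to 12.8 mL → factor 12.8/0.8 = 16
Overall dilution factor = 5 × 4 × 4 × 16 = 1280
Stock = 3.12 mg/L × 1280 = 3994 mg/L = 3.99 mg/mL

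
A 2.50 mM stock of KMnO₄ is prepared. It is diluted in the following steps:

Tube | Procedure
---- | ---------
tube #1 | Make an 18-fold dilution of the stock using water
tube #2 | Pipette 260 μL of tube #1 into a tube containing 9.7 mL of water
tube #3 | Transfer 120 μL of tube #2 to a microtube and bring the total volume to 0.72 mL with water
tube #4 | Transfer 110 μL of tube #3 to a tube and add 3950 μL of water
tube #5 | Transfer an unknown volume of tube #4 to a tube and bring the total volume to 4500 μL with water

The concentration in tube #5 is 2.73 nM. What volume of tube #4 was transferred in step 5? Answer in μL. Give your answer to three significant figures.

Step 1: 18-fold → factor 18
Step 2: 260 μL + 9.7 mL = 9960 μL total → factor 9960/260 = 38.308
Step 3: 120 μL brought to 0.72 mL → factor 720/120 = 6
Step 4: 110 μL + 3950 μL = 4060 μL total → factor 4060/110 = 36.909
Step 5: v brought to 4500 μL → factor = 4500 μL/v
Product of known-step factors = 1.527 × 10^5
Overall factor = 2.50 mM / (2.73 nM) = 9.1575 × 10^5
Step-5 factor = 9.1575 × 10^5 / 1.527 × 10^5 = 5.997
v = 4500 μL / 5.997 = 750 μL

750 μL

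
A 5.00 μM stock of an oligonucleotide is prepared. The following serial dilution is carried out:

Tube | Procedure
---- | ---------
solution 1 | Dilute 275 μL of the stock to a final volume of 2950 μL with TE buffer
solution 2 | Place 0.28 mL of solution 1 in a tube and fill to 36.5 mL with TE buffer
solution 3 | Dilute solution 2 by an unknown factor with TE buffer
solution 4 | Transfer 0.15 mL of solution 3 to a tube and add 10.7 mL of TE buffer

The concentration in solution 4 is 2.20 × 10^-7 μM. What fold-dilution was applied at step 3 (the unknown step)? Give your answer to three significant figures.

225-fold

Step 1: 275 μL brought to 2950 μL → factor 2950/275 = 10.727
Step 2: 0.28 mL brought to 36.5 mL → factor 36.5/0.28 = 130.36
Step 3: unknown factor x
Step 4: 0.15 mL + 10.7 mL = 10.85 mL total → factor 10.85/0.15 = 72.333
Product of known-step factors = 1.0115 × 10^5
Overall factor = 5.00 μM / (2.20 × 10^-7 μM) = 2.2727 × 10^7
x = 2.2727 × 10^7 / 1.0115 × 10^5 = 225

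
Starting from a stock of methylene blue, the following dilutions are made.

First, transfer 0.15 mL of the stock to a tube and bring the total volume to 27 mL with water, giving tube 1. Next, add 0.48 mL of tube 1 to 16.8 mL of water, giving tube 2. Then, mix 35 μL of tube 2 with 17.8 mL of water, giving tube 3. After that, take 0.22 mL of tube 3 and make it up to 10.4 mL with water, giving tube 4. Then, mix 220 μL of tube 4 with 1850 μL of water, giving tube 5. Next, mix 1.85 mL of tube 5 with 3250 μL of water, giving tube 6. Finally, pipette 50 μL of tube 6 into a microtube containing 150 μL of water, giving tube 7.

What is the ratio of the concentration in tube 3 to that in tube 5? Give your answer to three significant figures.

445

Step 1: 0.15 mL brought to 27 mL → factor 27/0.15 = 180
Step 2: 0.48 mL + 16.8 mL = 17.28 mL total → factor 17.28/0.48 = 36
Step 3: 35 μL + 17.8 mL = 17835 μL total → factor 17835/35 = 509.57
Step 4: 0.22 mL brought to 10.4 mL → factor 10.4/0.22 = 47.273
Step 5: 220 μL + 1850 μL = 2070 μL total → factor 2070/220 = 9.4091
Dilution factor to tube 3 = 3.302 × 10^6; to tube 5 = 1.4687 × 10^9
[tube 3]/[tube 5] = (factor to tube 5)/(factor to tube 3) = 1.4687 × 10^9/3.302 × 10^6 = 445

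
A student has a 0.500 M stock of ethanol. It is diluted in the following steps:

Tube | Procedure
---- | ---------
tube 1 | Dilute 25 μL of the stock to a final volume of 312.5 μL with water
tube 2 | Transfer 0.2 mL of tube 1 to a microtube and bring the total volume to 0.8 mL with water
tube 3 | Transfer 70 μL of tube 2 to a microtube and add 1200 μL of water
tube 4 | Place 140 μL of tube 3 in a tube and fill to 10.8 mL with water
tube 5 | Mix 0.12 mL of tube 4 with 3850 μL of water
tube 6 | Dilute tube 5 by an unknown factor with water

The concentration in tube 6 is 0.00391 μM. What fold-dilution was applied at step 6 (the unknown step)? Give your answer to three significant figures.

Step 1: 25 μL brought to 312.5 μL → factor 312.5/25 = 12.5
Step 2: 0.2 mL brought to 0.8 mL → factor 0.8/0.2 = 4
Step 3: 70 μL + 1200 μL = 1270 μL total → factor 1270/70 = 18.143
Step 4: 140 μL brought to 10.8 mL → factor 10800/140 = 77.143
Step 5: 0.12 mL + 3850 μL = 3.97 mL total → factor 3.97/0.12 = 33.083
Step 6: unknown factor x
Product of known-step factors = 2.3152 × 10^6
Overall factor = 0.500 M / (0.00391 μM) = 1.2788 × 10^8
x = 1.2788 × 10^8 / 2.3152 × 10^6 = 55.2

55.2-fold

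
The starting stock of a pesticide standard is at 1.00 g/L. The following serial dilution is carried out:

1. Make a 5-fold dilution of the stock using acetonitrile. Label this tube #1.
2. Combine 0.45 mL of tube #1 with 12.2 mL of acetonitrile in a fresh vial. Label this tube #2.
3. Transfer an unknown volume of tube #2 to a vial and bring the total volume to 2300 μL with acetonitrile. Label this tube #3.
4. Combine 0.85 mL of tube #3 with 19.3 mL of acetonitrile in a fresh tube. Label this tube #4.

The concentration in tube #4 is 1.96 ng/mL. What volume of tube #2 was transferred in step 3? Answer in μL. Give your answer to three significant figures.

Step 1: 5-fold → factor 5
Step 2: 0.45 mL + 12.2 mL = 12.65 mL total → factor 12.65/0.45 = 28.111
Step 3: v brought to 2300 μL → factor = 2300 μL/v
Step 4: 0.85 mL + 19.3 mL = 20.15 mL total → factor 20.15/0.85 = 23.706
Product of known-step factors = 3332
Overall factor = 1.00 g/L / (1.96 ng/mL) = 5.102 × 10^5
Step-3 factor = 5.102 × 10^5 / 3332 = 153.12
v = 2300 μL / 153.12 = 15.0 μL

15.0 μL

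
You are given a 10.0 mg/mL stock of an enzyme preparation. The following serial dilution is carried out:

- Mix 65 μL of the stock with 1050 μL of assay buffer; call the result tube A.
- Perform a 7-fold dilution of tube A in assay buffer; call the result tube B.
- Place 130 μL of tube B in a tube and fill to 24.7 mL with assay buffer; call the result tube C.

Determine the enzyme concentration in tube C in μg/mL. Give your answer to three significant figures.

0.438 μg/mL

Step 1: 65 μL + 1050 μL = 1115 μL total → factor 1115/65 = 17.154
Step 2: 7-fold → factor 7
Step 3: 130 μL brought to 24.7 mL → factor 24700/130 = 190
Overall dilution factor = 17.154 × 7 × 190 = 22815
Final = 10.0 mg/mL / 22815 = 0.0004383 mg/mL = 0.438 μg/mL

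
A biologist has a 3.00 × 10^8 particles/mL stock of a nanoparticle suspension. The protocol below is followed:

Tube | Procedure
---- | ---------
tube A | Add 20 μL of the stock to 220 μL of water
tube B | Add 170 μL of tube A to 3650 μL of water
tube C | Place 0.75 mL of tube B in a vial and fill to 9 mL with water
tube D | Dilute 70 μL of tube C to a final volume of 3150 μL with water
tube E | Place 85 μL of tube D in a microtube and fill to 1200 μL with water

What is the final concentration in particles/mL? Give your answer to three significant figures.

146 particles/mL

Step 1: 20 μL + 220 μL = 240 μL total → factor 240/20 = 12
Step 2: 170 μL + 3650 μL = 3820 μL total → factor 3820/170 = 22.471
Step 3: 0.75 mL brought to 9 mL → factor 9/0.75 = 12
Step 4: 70 μL brought to 3150 μL → factor 3150/70 = 45
Step 5: 85 μL brought to 1200 μL → factor 1200/85 = 14.118
Overall dilution factor = 12 × 22.471 × 12 × 45 × 14.118 = 2.0557 × 10^6
Final = 3.00 × 10^8 particles/mL / 2.0557 × 10^6 = 146 particles/mL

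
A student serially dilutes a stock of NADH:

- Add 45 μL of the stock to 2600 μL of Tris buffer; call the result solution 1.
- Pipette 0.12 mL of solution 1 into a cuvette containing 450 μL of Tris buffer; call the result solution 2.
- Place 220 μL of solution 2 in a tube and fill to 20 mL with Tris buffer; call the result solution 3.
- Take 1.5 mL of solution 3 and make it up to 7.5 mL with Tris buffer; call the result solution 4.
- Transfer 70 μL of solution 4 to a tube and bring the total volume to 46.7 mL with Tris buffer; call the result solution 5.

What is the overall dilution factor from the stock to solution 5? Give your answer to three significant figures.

8.47 × 10^7

Step 1: 45 μL + 2600 μL = 2645 μL total → factor 2645/45 = 58.778
Step 2: 0.12 mL + 450 μL = 0.57 mL total → factor 0.57/0.12 = 4.75
Step 3: 220 μL brought to 20 mL → factor 20000/220 = 90.909
Step 4: 1.5 mL brought to 7.5 mL → factor 7.5/1.5 = 5
Step 5: 70 μL brought to 46.7 mL → factor 46700/70 = 667.14
Overall dilution factor = 58.778 × 4.75 × 90.909 × 5 × 667.14 = 8.4665 × 10^7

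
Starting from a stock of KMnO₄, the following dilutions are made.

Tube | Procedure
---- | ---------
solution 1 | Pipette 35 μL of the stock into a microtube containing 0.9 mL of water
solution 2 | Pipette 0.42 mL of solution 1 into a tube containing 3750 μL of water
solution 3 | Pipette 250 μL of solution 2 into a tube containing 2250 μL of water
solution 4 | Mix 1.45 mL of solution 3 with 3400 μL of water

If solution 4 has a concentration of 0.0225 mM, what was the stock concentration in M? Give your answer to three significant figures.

Step 1: 35 μL + 0.9 mL = 935 μL total → factor 935/35 = 26.714
Step 2: 0.42 mL + 3750 μL = 4.17 mL total → factor 4.17/0.42 = 9.9286
Step 3: 250 μL + 2250 μL = 2500 μL total → factor 2500/250 = 10
Step 4: 1.45 mL + 3400 μL = 4.85 mL total → factor 4.85/1.45 = 3.3448
Overall dilution factor = 26.714 × 9.9286 × 10 × 3.3448 = 8871.6
Stock = 0.0225 mM × 8871.6 = 199.6 mM = 0.200 M

0.200 M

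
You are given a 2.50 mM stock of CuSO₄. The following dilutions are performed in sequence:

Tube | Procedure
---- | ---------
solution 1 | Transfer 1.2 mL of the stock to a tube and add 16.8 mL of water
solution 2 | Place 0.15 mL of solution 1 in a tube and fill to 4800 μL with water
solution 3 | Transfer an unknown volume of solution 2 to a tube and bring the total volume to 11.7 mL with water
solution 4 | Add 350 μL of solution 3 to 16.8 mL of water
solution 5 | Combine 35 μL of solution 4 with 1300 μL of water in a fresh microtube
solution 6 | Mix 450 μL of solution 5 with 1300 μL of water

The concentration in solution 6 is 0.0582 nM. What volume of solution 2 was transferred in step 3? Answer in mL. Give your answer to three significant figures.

Step 1: 1.2 mL + 16.8 mL = 18 mL total → factor 18/1.2 = 15
Step 2: 0.15 mL brought to 4800 μL → factor 4.8/0.15 = 32
Step 3: v brought to 11.7 mL → factor = 11.7 mL/v
Step 4: 350 μL + 16.8 mL = 17150 μL total → factor 17150/350 = 49
Step 5: 35 μL + 1300 μL = 1335 μL total → factor 1335/35 = 38.143
Step 6: 450 μL + 1300 μL = 1750 μL total → factor 1750/450 = 3.8889
Product of known-step factors = 3.4888 × 10^6
Overall factor = 2.50 mM / (0.0582 nM) = 4.2955 × 10^7
Step-3 factor = 4.2955 × 10^7 / 3.4888 × 10^6 = 12.312
v = 11.7 mL / 12.312 = 0.950 mL

0.950 mL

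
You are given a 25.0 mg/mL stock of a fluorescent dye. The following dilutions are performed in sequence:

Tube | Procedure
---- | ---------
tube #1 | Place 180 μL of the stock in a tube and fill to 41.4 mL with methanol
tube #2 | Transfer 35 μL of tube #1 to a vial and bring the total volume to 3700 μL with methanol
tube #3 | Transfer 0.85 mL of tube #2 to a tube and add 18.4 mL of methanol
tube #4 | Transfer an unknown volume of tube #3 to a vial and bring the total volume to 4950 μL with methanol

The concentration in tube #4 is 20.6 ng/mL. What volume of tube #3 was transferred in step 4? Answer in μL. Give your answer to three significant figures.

Step 1: 180 μL brought to 41.4 mL → factor 41400/180 = 230
Step 2: 35 μL brought to 3700 μL → factor 3700/35 = 105.71
Step 3: 0.85 mL + 18.4 mL = 19.25 mL total → factor 19.25/0.85 = 22.647
Step 4: v brought to 4950 μL → factor = 4950 μL/v
Product of known-step factors = 5.5065 × 10^5
Overall factor = 25.0 mg/mL / (20.6 ng/mL) = 1.2136 × 10^6
Step-4 factor = 1.2136 × 10^6 / 5.5065 × 10^5 = 2.2039
v = 4950 μL / 2.2039 = 2.25 × 10^3 μL

2.25 × 10^3 μL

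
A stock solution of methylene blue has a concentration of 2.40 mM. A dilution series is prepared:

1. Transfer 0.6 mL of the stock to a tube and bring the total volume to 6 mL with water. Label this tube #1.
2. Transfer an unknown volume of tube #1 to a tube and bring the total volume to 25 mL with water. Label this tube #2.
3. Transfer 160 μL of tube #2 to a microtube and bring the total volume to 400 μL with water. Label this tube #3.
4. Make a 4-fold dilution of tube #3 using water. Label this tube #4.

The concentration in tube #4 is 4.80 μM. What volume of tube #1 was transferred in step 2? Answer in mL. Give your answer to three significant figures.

Step 1: 0.6 mL brought to 6 mL → factor 6/0.6 = 10
Step 2: v brought to 25 mL → factor = 25 mL/v
Step 3: 160 μL brought to 400 μL → factor 400/160 = 2.5
Step 4: 4-fold → factor 4
Product of known-step factors = 100
Overall factor = 2.40 mM / (4.80 μM) = 500
Step-2 factor = 500 / 100 = 5
v = 25 mL / 5 = 5.00 mL

5.00 mL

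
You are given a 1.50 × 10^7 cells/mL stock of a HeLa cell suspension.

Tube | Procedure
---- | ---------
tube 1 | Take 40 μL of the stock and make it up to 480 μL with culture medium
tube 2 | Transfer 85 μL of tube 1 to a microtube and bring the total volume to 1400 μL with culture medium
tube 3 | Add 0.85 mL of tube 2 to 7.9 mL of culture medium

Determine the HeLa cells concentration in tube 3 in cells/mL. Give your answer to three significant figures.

Step 1: 40 μL brought to 480 μL → factor 480/40 = 12
Step 2: 85 μL brought to 1400 μL → factor 1400/85 = 16.471
Step 3: 0.85 mL + 7.9 mL = 8.75 mL total → factor 8.75/0.85 = 10.294
Overall dilution factor = 12 × 16.471 × 10.294 = 2034.6
Final = 1.50 × 10^7 cells/mL / 2034.6 = 7.37 × 10^3 cells/mL

7.37 × 10^3 cells/mL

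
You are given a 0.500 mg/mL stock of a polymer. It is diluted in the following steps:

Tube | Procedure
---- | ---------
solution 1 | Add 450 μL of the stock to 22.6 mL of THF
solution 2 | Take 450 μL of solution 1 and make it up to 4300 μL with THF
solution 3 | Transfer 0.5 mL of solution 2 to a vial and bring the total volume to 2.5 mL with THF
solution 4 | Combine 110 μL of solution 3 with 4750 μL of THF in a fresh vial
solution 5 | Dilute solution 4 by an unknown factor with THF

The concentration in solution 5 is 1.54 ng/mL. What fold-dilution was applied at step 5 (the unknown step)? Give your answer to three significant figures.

3.00-fold

Step 1: 450 μL + 22.6 mL = 23050 μL total → factor 23050/450 = 51.222
Step 2: 450 μL brought to 4300 μL → factor 4300/450 = 9.5556
Step 3: 0.5 mL brought to 2.5 mL → factor 2.5/0.5 = 5
Step 4: 110 μL + 4750 μL = 4860 μL total → factor 4860/110 = 44.182
Step 5: unknown factor x
Product of known-step factors = 1.0813 × 10^5
Overall factor = 0.500 mg/mL / (1.54 ng/mL) = 3.2468 × 10^5
x = 3.2468 × 10^5 / 1.0813 × 10^5 = 3.00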